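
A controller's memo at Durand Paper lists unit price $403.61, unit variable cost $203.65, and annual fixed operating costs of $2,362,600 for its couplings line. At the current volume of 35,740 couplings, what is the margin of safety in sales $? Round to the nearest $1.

$9,656,223

Contribution margin per unit = $403.61 − $203.65 = $199.96. Break-even units = $2,362,600 ÷ $199.96 = 11,815.36; break-even revenue = 11,815.36 × $403.61 = $4,768,798.69.
Actual sales revenue = 35,740 × $403.61 = $14,425,021.40.
Margin of safety = $14,425,021.40 − $4,768,798.69 = $9,656,223.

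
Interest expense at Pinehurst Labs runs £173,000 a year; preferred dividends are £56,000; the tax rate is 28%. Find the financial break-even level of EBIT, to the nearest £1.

£250,778

Preferred dividends are paid after tax, so their pre-tax equivalent is £56,000 ÷ (1 − 0.28) = £77,777.78.
EPS = 0 when EBIT covers interest plus the pre-tax preferred burden: £173,000 + £77,777.78 = £250,777.78.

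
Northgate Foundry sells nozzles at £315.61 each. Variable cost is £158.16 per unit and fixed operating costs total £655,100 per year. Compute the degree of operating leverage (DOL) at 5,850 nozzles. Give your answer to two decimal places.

Contribution at this volume is 5,850 × £157.45 = £921,082.50.
Subtracting fixed costs: EBIT = £921,082.50 − £655,100 = £265,982.50.
So DOL = total CM / EBIT = £921,082.50 / £265,982.50 = 3.4629.

3.46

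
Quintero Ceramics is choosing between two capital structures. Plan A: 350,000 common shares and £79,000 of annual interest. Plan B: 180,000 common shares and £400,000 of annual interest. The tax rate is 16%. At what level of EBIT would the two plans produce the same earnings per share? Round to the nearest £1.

Set EPS_A = EPS_B: (EBIT − £79,000)(1 − 0.16) ÷ 350,000 = (EBIT − £400,000)(1 − 0.16) ÷ 180,000.
The (1 − t) factor cancels: (EBIT − 79,000) × 180,000 = (EBIT − 400,000) × 350,000.
Solving, EBIT = (400,000·350,000 − 79,000·180,000) / (350,000 − 180,000) = 125,780,000,000 / 170,000 = 739,882.35.

£739,882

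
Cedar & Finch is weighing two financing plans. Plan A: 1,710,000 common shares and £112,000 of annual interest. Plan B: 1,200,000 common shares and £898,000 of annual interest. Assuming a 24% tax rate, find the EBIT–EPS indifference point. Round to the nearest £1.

£2,747,412

Set EPS_A = EPS_B: (EBIT − £112,000)(1 − 0.24) ÷ 1,710,000 = (EBIT − £898,000)(1 − 0.24) ÷ 1,200,000.
Cancelling (1 − t) and cross-multiplying: 1,200,000·(EBIT − 112,000) = 1,710,000·(EBIT − 898,000).
Solving, EBIT = (898,000·1,710,000 − 112,000·1,200,000) / (1,710,000 − 1,200,000) = 1,401,180,000,000 / 510,000 = 2,747,411.76.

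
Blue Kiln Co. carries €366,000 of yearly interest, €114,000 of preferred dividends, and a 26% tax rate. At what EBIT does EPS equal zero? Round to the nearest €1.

Preferred dividends are paid after tax, so their pre-tax equivalent is €114,000 ÷ (1 − 0.26) = €154,054.05.
Financial break-even EBIT = interest + D_p ÷ (1 − t) = €366,000 + €154,054.05 = €520,054.05.

€520,054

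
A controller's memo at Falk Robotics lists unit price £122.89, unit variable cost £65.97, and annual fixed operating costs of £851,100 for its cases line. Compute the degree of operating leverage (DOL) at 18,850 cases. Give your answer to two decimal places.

4.84

At 18,850 units, contribution = 18,850 × £56.92 = £1,072,942.00.
Operating income = contribution − fixed costs = £1,072,942.00 − £851,100 = £221,842.00.
DOL = contribution ÷ EBIT = £1,072,942.00 ÷ £221,842.00 = 4.8365.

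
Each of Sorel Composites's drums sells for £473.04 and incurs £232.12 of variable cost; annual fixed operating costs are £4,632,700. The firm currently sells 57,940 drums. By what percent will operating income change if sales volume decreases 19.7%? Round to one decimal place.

Contribution at this volume is 57,940 × £240.92 = £13,958,904.80.
Subtracting fixed costs: EBIT = £13,958,904.80 − £4,632,700 = £9,326,204.80.
So DOL = total CM / EBIT = £13,958,904.80 / £9,326,204.80 = 1.4967.
%ΔEBIT = DOL × %ΔSales = 1.4967 × -19.7% = -29.5%.

-29.5%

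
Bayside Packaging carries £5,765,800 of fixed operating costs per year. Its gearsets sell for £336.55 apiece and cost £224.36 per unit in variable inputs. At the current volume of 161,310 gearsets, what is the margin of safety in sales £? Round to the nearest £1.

£36,992,508

Unit CM = price − variable cost = £336.55 − £224.36 = £112.19. Break-even units = £5,765,800 ÷ £112.19 = 51,393.17; break-even revenue = 51,393.17 × £336.55 = £17,296,372.14.
Current sales = 161,310 × £336.55 = £54,288,880.50.
Margin of safety = £54,288,880.50 − £17,296,372.14 = £36,992,508.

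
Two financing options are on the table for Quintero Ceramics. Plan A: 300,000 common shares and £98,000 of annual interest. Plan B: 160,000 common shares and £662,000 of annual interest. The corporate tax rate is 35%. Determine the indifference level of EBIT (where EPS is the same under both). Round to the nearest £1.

£1,306,571

Set EPS_A = EPS_B: (EBIT − £98,000)(1 − 0.35) ÷ 300,000 = (EBIT − £662,000)(1 − 0.35) ÷ 160,000.
Cancelling (1 − t) and cross-multiplying: 160,000·(EBIT − 98,000) = 300,000·(EBIT − 662,000).
EBIT × (300,000 − 160,000) = 662,000 × 300,000 − 98,000 × 160,000 = 182,920,000,000, so EBIT = 182,920,000,000 ÷ 140,000 = 1,306,571.43.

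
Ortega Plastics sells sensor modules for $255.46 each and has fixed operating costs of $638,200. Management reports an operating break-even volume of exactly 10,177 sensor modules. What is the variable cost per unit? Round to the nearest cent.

$192.75

At break-even, FC = Q × (P − VC), so P − VC = $638,200 ÷ 10,177 = $62.7100.
Variable cost per unit = $255.46 − $62.7100 = $192.75.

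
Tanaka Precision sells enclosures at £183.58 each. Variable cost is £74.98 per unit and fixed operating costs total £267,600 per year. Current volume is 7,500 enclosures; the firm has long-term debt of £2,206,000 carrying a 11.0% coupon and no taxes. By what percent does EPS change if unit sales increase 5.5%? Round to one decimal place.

+14.7%

Total contribution margin = 7,500 × £108.60 = £814,500.00.
Operating income = contribution − fixed costs = £814,500.00 − £267,600 = £546,900.00.
Interest = £242,660.00, so EBIT − I = £304,240.00.
DCL = total CM / (EBIT − I) = £814,500.00 / £304,240.00 = 2.6772.
%ΔEPS = DCL × %ΔSales = 2.6772 × +5.5% = +14.7%.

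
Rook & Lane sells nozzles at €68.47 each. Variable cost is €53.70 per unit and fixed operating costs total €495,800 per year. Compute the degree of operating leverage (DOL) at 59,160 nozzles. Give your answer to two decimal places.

Total contribution margin = 59,160 × €14.77 = €873,793.20.
Operating income = contribution − fixed costs = €873,793.20 − €495,800 = €377,993.20.
DOL = contribution ÷ EBIT = €873,793.20 ÷ €377,993.20 = 2.3117.

2.31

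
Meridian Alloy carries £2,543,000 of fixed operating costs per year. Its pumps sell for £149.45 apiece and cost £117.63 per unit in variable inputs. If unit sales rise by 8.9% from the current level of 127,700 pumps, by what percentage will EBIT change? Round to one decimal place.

+23.8%

Total contribution margin = 127,700 × £31.82 = £4,063,414.00.
EBIT = £4,063,414.00 − £2,543,000 = £1,520,414.00.
DOL = contribution ÷ EBIT = £4,063,414.00 ÷ £1,520,414.00 = 2.6726.
Operating income changes by 2.6726 × +8.9% = +23.8%.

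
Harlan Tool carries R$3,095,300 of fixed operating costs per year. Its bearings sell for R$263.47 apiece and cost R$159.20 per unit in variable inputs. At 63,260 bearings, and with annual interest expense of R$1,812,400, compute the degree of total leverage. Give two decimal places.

At 63,260 units, contribution = 63,260 × R$104.27 = R$6,596,120.20.
Subtracting fixed costs: EBIT = R$6,596,120.20 − R$3,095,300 = R$3,500,820.20. Interest = R$1,812,400.00.
DOL = R$6,596,120.20 ÷ R$3,500,820.20 = 1.8842; DFL = R$3,500,820.20 ÷ R$1,688,420.20 = 2.0734.
DCL = DOL × DFL = 1.8842 × 2.0734 = 3.9067.

3.91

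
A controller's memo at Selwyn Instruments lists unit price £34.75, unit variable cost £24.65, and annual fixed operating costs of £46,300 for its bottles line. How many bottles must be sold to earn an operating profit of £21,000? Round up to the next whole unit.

Each unit contributes £34.75 − £24.65 = £10.10.
Need Q such that Q × £10.10 − £46,300 = £21,000, i.e. Q = £67,300 / £10.10 = 6,663.37 → 6,664.

6,664 bottles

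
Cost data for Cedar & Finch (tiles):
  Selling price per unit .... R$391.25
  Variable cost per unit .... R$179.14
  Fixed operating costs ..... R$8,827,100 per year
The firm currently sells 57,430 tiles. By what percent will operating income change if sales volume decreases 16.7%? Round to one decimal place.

-60.6%

Total contribution margin = 57,430 × R$212.11 = R$12,181,477.30.
EBIT = R$12,181,477.30 − R$8,827,100 = R$3,354,377.30.
DOL = contribution ÷ EBIT = R$12,181,477.30 ÷ R$3,354,377.30 = 3.6315.
%ΔEBIT = DOL × %ΔSales = 3.6315 × -16.7% = -60.6%.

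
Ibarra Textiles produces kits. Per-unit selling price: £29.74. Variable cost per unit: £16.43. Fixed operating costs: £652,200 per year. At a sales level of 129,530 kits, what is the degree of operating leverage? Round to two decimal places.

Total contribution margin = 129,530 × £13.31 = £1,724,044.30.
EBIT = £1,724,044.30 − £652,200 = £1,071,844.30.
Degree of operating leverage = £1,724,044.30 / £1,071,844.30 = 1.6085.

1.61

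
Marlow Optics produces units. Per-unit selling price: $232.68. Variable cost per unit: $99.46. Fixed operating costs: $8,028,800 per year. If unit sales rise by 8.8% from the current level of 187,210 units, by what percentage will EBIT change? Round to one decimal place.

At 187,210 units, contribution = 187,210 × $133.22 = $24,940,116.20.
Operating income = contribution − fixed costs = $24,940,116.20 − $8,028,800 = $16,911,316.20.
DOL = contribution ÷ EBIT = $24,940,116.20 ÷ $16,911,316.20 = 1.4748.
%ΔEBIT = DOL × %ΔSales = 1.4748 × +8.8% = +13.0%.

+13.0%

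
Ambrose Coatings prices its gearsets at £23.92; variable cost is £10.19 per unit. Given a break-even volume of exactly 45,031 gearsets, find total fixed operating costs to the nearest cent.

£618,275.63

Each unit contributes £23.92 − £10.19 = £13.73.
Fixed costs = break-even units × CM = 45,031 × £13.73 = £618,275.63.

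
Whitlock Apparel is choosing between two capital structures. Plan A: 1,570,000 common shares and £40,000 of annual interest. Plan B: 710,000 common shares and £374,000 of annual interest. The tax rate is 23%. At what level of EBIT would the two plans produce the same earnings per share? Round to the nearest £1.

Set EPS_A = EPS_B: (EBIT − £40,000)(1 − 0.23) ÷ 1,570,000 = (EBIT − £374,000)(1 − 0.23) ÷ 710,000.
Cancelling (1 − t) and cross-multiplying: 710,000·(EBIT − 40,000) = 1,570,000·(EBIT − 374,000).
EBIT × (1,570,000 − 710,000) = 374,000 × 1,570,000 − 40,000 × 710,000 = 558,780,000,000, so EBIT = 558,780,000,000 ÷ 860,000 = 649,744.19.

£649,744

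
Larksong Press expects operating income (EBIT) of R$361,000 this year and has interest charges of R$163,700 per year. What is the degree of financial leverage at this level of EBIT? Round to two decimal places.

Interest = R$163,700.00.
Degree of financial leverage = EBIT / (EBIT − interest) = R$361,000 / R$197,300.00 = 1.8297.

1.83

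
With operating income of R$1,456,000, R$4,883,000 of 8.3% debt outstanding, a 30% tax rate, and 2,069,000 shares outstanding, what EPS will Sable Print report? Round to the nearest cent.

R$0.36

Pre-tax income = R$1,456,000 − R$405,289.00 = R$1,050,711.00.
After tax at 30%: net income = R$1,050,711.00 × 0.70 = R$735,497.70.
Per share: R$735,497.70 / 2,069,000 shares = R$0.36.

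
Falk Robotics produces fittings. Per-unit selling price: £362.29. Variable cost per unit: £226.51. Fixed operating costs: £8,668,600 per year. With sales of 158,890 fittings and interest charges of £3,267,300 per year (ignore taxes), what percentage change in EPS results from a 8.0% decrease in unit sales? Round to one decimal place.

-17.9%

Total contribution margin = 158,890 × £135.78 = £21,574,084.20.
EBIT = £21,574,084.20 − £8,668,600 = £12,905,484.20.
Interest = £3,267,300.00, so EBIT − I = £9,638,184.20.
DCL = total CM / (EBIT − I) = £21,574,084.20 / £9,638,184.20 = 2.2384.
EPS therefore changes by 2.2384 × (-8.0%) = -17.9%.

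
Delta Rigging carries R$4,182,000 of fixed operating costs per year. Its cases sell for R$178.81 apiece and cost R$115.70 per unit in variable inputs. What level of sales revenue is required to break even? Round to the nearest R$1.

CM per unit = R$178.81 − R$115.70 = R$63.11; CM ratio = R$63.11 / R$178.81 = 0.3529.
Break-even sales = FC ÷ CM ratio = R$4,182,000 × R$178.81 / R$63.11 = R$11,848,890.

R$11,848,890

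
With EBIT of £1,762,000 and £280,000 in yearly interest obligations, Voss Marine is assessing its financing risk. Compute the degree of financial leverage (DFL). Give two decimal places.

Annual interest charges come to £280,000.00.
DFL = EBIT ÷ (EBIT − I) = £1,762,000 ÷ (£1,762,000 − £280,000.00) = £1,762,000 ÷ £1,482,000.00 = 1.1889.

1.19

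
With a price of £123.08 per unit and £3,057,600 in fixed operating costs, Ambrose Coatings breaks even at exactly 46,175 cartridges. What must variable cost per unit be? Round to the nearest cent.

£56.86

At break-even, FC = Q × (P − VC), so P − VC = £3,057,600 ÷ 46,175 = £66.2177.
Variable cost per unit = £123.08 − £66.2177 = £56.86.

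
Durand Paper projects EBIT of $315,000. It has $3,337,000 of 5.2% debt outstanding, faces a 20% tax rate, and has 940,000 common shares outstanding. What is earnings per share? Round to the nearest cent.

Interest = $173,524.00, so EBT = $315,000 − $173,524.00 = $141,476.00.
After tax at 20%: net income = $141,476.00 × 0.80 = $113,180.80.
EPS = $113,180.80 ÷ 940,000 = $0.12.

$0.12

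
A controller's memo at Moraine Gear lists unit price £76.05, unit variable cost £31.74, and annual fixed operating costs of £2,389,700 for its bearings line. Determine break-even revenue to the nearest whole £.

CM per unit = £76.05 − £31.74 = £44.31; CM ratio = £44.31 / £76.05 = 0.5826.
Break-even revenue = fixed costs × price ÷ CM = £2,389,700 × £76.05 ÷ £44.31 = £4,101,482.

£4,101,482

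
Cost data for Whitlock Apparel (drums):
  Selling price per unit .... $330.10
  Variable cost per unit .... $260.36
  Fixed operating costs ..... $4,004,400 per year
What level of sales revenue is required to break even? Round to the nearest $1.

CM per unit = $330.10 − $260.36 = $69.74; CM ratio = $69.74 / $330.10 = 0.2113.
Break-even revenue = fixed costs × price ÷ CM = $4,004,400 × $330.10 ÷ $69.74 = $18,954,007.

$18,954,007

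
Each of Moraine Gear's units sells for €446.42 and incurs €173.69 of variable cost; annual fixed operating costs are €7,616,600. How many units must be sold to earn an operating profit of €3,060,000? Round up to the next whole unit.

39,148 units

Contribution margin per unit = €446.42 − €173.69 = €272.73.
Required volume = (fixed costs + target profit) ÷ CM = (€7,616,600 + €3,060,000) ÷ €272.73 = 39,147.14, so 39,148 units.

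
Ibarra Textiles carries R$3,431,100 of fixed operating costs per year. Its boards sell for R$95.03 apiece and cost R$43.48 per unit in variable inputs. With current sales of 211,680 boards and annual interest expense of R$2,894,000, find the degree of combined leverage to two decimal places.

2.38

Total contribution margin = 211,680 × R$51.55 = R$10,912,104.00.
EBIT = R$10,912,104.00 − R$3,431,100 = R$7,481,004.00. Interest = R$2,894,000.00.
DOL = R$10,912,104.00 ÷ R$7,481,004.00 = 1.4586; DFL = R$7,481,004.00 ÷ R$4,587,004.00 = 1.6309.
DCL = DOL × DFL = 1.4586 × 1.6309 = 2.3788.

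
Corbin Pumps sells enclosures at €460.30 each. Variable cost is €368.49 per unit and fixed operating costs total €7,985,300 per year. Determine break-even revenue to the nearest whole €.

CM per unit = €460.30 − €368.49 = €91.81; CM ratio = €91.81 / €460.30 = 0.1995.
Break-even sales = FC ÷ CM ratio = €7,985,300 × €460.30 / €91.81 = €40,035,220.

€40,035,220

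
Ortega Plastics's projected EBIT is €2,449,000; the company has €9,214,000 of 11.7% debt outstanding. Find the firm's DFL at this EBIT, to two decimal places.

Annual interest charges come to €1,078,038.00.
Degree of financial leverage = EBIT / (EBIT − interest) = €2,449,000 / €1,370,962.00 = 1.7863.

1.79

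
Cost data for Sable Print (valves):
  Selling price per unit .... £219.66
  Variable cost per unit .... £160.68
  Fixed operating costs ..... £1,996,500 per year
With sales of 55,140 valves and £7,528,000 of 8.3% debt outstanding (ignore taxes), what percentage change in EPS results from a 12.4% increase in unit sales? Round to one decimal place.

+63.9%

At 55,140 units, contribution = 55,140 × £58.98 = £3,252,157.20.
Operating income = contribution − fixed costs = £3,252,157.20 − £1,996,500 = £1,255,657.20.
Interest = £624,824.00, so EBIT − I = £630,833.20.
DCL = total CM / (EBIT − I) = £3,252,157.20 / £630,833.20 = 5.1553.
%ΔEPS = DCL × %ΔSales = 5.1553 × +12.4% = +63.9%.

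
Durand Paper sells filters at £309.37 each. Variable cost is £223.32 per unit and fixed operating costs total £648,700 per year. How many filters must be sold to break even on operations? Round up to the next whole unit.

7,539 filters

Contribution margin per unit = £309.37 − £223.32 = £86.05.
Break-even Q = £648,700 / £86.05 = 7,538.64 → 7,539 filters.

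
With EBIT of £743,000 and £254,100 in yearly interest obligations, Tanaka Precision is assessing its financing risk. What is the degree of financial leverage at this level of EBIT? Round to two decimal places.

Annual interest charges come to £254,100.00.
Degree of financial leverage = EBIT / (EBIT − interest) = £743,000 / £488,900.00 = 1.5197.

1.52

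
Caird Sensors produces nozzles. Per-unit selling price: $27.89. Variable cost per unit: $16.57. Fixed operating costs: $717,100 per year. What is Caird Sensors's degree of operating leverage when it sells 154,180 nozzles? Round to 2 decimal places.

1.70

Contribution at this volume is 154,180 × $11.32 = $1,745,317.60.
EBIT = $1,745,317.60 − $717,100 = $1,028,217.60.
DOL = contribution ÷ EBIT = $1,745,317.60 ÷ $1,028,217.60 = 1.6974.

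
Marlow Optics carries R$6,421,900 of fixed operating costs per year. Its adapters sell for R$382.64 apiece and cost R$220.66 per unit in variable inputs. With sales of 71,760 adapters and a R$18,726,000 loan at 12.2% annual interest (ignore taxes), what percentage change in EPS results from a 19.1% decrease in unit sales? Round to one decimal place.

At 71,760 units, contribution = 71,760 × R$161.98 = R$11,623,684.80.
Subtracting fixed costs: EBIT = R$11,623,684.80 − R$6,421,900 = R$5,201,784.80.
Interest = R$2,284,572.00, so EBIT − I = R$2,917,212.80.
Degree of combined leverage = contribution ÷ (EBIT − I) = R$11,623,684.80 ÷ R$2,917,212.80 = 3.9845.
%ΔEPS = DCL × %ΔSales = 3.9845 × -19.1% = -76.1%.

-76.1%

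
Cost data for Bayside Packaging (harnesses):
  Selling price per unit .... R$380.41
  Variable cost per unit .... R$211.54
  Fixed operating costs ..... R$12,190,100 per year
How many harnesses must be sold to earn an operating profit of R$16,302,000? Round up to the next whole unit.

168,723 harnesses

Unit CM = price − variable cost = R$380.41 − R$211.54 = R$168.87.
Units = (FC + target) / CM = (R$12,190,100 + R$16,302,000) / R$168.87 = 168,722.09, so 168,723 harnesses.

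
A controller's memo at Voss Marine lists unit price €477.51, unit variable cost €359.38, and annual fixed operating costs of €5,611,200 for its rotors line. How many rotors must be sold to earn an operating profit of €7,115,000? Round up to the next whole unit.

Unit CM = price − variable cost = €477.51 − €359.38 = €118.13.
Required volume = (fixed costs + target profit) ÷ CM = (€5,611,200 + €7,115,000) ÷ €118.13 = 107,730.47, so 107,731 rotors.

107,731 rotors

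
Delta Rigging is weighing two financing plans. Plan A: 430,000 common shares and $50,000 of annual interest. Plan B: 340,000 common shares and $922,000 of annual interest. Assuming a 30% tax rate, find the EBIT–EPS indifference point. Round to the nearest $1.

$4,216,222

At indifference, (EBIT − 50,000)(1 − t)/430,000 = (EBIT − 922,000)(1 − t)/340,000.
The (1 − t) factor cancels: (EBIT − 50,000) × 340,000 = (EBIT − 922,000) × 430,000.
Solving, EBIT = (922,000·430,000 − 50,000·340,000) / (430,000 − 340,000) = 379,460,000,000 / 90,000 = 4,216,222.22.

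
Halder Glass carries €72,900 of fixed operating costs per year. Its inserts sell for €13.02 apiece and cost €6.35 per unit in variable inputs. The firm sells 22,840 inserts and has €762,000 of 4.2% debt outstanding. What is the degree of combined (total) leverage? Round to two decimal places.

3.21

Total contribution margin = 22,840 × €6.67 = €152,342.80.
Subtracting fixed costs: EBIT = €152,342.80 − €72,900 = €79,442.80. Interest = €32,004.00.
DOL = €152,342.80 ÷ €79,442.80 = 1.9176; DFL = €79,442.80 ÷ €47,438.80 = 1.6746.
Combined leverage = 1.9176 × 1.6746 = 3.2112.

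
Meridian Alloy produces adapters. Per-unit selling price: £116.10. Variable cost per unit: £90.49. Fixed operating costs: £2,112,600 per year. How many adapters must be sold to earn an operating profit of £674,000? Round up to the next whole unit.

Contribution margin per unit = £116.10 − £90.49 = £25.61.
Required volume = (fixed costs + target profit) ÷ CM = (£2,112,600 + £674,000) ÷ £25.61 = 108,809.06, so 108,810 adapters.

108,810 adapters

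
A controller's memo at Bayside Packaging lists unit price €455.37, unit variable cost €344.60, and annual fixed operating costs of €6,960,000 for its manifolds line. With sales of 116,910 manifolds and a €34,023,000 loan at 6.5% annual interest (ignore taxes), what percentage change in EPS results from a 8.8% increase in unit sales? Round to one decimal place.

+30.2%

Total contribution margin = 116,910 × €110.77 = €12,950,120.70.
Operating income = contribution − fixed costs = €12,950,120.70 − €6,960,000 = €5,990,120.70.
After interest of €2,211,495.00, pre-tax earnings = €3,778,625.70.
Degree of combined leverage = contribution ÷ (EBIT − I) = €12,950,120.70 ÷ €3,778,625.70 = 3.4272.
EPS therefore changes by 3.4272 × (+8.8%) = +30.2%.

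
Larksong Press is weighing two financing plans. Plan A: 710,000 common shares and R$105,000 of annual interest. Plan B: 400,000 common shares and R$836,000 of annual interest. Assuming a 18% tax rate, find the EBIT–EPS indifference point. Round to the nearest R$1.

R$1,779,226

At indifference, (EBIT − 105,000)(1 − t)/710,000 = (EBIT − 836,000)(1 − t)/400,000.
Cancelling (1 − t) and cross-multiplying: 400,000·(EBIT − 105,000) = 710,000·(EBIT − 836,000).
Solving, EBIT = (836,000·710,000 − 105,000·400,000) / (710,000 − 400,000) = 551,560,000,000 / 310,000 = 1,779,225.81.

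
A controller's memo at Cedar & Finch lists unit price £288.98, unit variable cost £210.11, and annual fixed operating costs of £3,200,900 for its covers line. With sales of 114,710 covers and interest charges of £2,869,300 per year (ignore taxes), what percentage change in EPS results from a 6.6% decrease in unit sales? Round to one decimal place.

-20.1%

At 114,710 units, contribution = 114,710 × £78.87 = £9,047,177.70.
EBIT = £9,047,177.70 − £3,200,900 = £5,846,277.70.
Interest = £2,869,300.00, so EBIT − I = £2,976,977.70.
DCL = total CM / (EBIT − I) = £9,047,177.70 / £2,976,977.70 = 3.0390.
%ΔEPS = DCL × %ΔSales = 3.0390 × -6.6% = -20.1%.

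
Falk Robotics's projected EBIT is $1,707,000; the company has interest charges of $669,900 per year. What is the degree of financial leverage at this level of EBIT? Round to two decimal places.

1.65

Interest = $669,900.00.
DFL = EBIT ÷ (EBIT − I) = $1,707,000 ÷ ($1,707,000 − $669,900.00) = $1,707,000 ÷ $1,037,100.00 = 1.6459.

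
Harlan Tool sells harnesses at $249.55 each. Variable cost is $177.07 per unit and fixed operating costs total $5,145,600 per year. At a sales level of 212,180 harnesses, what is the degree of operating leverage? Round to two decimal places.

Contribution at this volume is 212,180 × $72.48 = $15,378,806.40.
Operating income = contribution − fixed costs = $15,378,806.40 − $5,145,600 = $10,233,206.40.
Degree of operating leverage = $15,378,806.40 / $10,233,206.40 = 1.5028.

1.50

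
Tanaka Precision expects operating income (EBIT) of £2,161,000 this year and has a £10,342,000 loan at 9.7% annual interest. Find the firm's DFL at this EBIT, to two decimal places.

1.87

Interest = £1,003,174.00.
DFL = EBIT ÷ (EBIT − I) = £2,161,000 ÷ (£2,161,000 − £1,003,174.00) = £2,161,000 ÷ £1,157,826.00 = 1.8664.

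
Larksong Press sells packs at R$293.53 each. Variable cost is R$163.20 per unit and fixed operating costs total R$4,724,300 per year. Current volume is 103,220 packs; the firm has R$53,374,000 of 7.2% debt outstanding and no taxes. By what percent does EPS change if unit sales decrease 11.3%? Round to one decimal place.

Total contribution margin = 103,220 × R$130.33 = R$13,452,662.60.
Subtracting fixed costs: EBIT = R$13,452,662.60 − R$4,724,300 = R$8,728,362.60.
After interest of R$3,842,928.00, pre-tax earnings = R$4,885,434.60.
DCL = total CM / (EBIT − I) = R$13,452,662.60 / R$4,885,434.60 = 2.7536.
%ΔEPS = DCL × %ΔSales = 2.7536 × -11.3% = -31.1%.

-31.1%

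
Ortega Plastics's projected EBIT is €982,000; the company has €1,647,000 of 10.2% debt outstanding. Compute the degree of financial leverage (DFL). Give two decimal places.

1.21

Annual interest charges come to €167,994.00.
DFL = EBIT ÷ (EBIT − I) = €982,000 ÷ (€982,000 − €167,994.00) = €982,000 ÷ €814,006.00 = 1.2064.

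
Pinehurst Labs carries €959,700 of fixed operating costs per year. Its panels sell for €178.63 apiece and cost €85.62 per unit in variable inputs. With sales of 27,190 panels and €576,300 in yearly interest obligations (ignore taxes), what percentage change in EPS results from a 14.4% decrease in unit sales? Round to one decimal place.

At 27,190 units, contribution = 27,190 × €93.01 = €2,528,941.90.
Subtracting fixed costs: EBIT = €2,528,941.90 − €959,700 = €1,569,241.90.
After interest of €576,300.00, pre-tax earnings = €992,941.90.
Degree of combined leverage = contribution ÷ (EBIT − I) = €2,528,941.90 ÷ €992,941.90 = 2.5469.
EPS therefore changes by 2.5469 × (-14.4%) = -36.7%.

-36.7%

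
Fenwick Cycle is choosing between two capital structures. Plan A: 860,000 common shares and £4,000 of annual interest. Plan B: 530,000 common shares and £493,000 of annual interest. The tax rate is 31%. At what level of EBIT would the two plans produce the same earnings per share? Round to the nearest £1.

Set EPS_A = EPS_B: (EBIT − £4,000)(1 − 0.31) ÷ 860,000 = (EBIT − £493,000)(1 − 0.31) ÷ 530,000.
The (1 − t) factor cancels: (EBIT − 4,000) × 530,000 = (EBIT − 493,000) × 860,000.
Solving, EBIT = (493,000·860,000 − 4,000·530,000) / (860,000 − 530,000) = 421,860,000,000 / 330,000 = 1,278,363.64.

£1,278,364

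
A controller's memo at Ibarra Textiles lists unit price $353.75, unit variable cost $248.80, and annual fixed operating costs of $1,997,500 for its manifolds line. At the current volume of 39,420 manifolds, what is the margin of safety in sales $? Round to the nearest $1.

$7,211,946

Contribution margin per unit = $353.75 − $248.80 = $104.95. Break-even units = $1,997,500 ÷ $104.95 = 19,032.87; break-even revenue = 19,032.87 × $353.75 = $6,732,878.75.
Actual sales revenue = 39,420 × $353.75 = $13,944,825.00.
Margin of safety = $13,944,825.00 − $6,732,878.75 = $7,211,946.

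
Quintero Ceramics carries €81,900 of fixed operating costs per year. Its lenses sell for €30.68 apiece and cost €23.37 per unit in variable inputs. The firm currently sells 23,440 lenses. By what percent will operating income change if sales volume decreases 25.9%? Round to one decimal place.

-49.6%

Contribution at this volume is 23,440 × €7.31 = €171,346.40.
Operating income = contribution − fixed costs = €171,346.40 − €81,900 = €89,446.40.
So DOL = total CM / EBIT = €171,346.40 / €89,446.40 = 1.9156.
%ΔEBIT = DOL × %ΔSales = 1.9156 × -25.9% = -49.6%.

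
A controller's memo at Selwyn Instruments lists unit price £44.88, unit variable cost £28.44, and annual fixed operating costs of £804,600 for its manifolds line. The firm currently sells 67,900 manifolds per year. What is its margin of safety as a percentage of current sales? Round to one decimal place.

27.9%

Unit CM = price − variable cost = £44.88 − £28.44 = £16.44. Break-even units = £804,600 ÷ £16.44 = 48,941.61; break-even revenue = 48,941.61 × £44.88 = £2,196,499.27.
Current sales = 67,900 × £44.88 = £3,047,352.00.
Margin of safety = (£3,047,352.00 − £2,196,499.27) ÷ £3,047,352.00 = 27.9%.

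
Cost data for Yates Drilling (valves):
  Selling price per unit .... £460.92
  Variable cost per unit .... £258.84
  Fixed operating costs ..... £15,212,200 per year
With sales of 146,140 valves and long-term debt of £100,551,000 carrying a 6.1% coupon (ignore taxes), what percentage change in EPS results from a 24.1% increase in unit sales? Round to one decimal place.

+86.9%

At 146,140 units, contribution = 146,140 × £202.08 = £29,531,971.20.
Subtracting fixed costs: EBIT = £29,531,971.20 − £15,212,200 = £14,319,771.20.
After interest of £6,133,611.00, pre-tax earnings = £8,186,160.20.
DCL = total CM / (EBIT − I) = £29,531,971.20 / £8,186,160.20 = 3.6075.
%ΔEPS = DCL × %ΔSales = 3.6075 × +24.1% = +86.9%.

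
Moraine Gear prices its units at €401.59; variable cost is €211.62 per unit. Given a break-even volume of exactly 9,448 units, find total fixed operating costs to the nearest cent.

€1,794,836.56

Each unit contributes €401.59 − €211.62 = €189.97.
Fixed costs = break-even units × CM = 9,448 × €189.97 = €1,794,836.56.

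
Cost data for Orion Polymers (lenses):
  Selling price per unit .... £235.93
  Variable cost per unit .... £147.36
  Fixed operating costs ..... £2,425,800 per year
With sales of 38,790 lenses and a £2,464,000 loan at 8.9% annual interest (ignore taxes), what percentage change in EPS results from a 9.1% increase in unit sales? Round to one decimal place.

+39.5%

Contribution at this volume is 38,790 × £88.57 = £3,435,630.30.
Subtracting fixed costs: EBIT = £3,435,630.30 − £2,425,800 = £1,009,830.30.
Interest = £219,296.00, so EBIT − I = £790,534.30.
DCL = total CM / (EBIT − I) = £3,435,630.30 / £790,534.30 = 4.3460.
%ΔEPS = DCL × %ΔSales = 4.3460 × +9.1% = +39.5%.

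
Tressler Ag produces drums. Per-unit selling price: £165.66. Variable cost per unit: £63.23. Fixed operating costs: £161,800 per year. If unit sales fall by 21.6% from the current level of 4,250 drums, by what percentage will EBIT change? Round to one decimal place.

-34.4%

Total contribution margin = 4,250 × £102.43 = £435,327.50.
Operating income = contribution − fixed costs = £435,327.50 − £161,800 = £273,527.50.
Degree of operating leverage = £435,327.50 / £273,527.50 = 1.5915.
Operating income changes by 1.5915 × -21.6% = -34.4%.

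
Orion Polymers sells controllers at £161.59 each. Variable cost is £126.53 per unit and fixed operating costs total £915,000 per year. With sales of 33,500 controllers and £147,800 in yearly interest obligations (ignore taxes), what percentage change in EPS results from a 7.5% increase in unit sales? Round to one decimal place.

+78.9%

Contribution at this volume is 33,500 × £35.06 = £1,174,510.00.
Subtracting fixed costs: EBIT = £1,174,510.00 − £915,000 = £259,510.00.
Interest = £147,800.00, so EBIT − I = £111,710.00.
Degree of combined leverage = contribution ÷ (EBIT − I) = £1,174,510.00 ÷ £111,710.00 = 10.5139.
EPS therefore changes by 10.5139 × (+7.5%) = +78.9%.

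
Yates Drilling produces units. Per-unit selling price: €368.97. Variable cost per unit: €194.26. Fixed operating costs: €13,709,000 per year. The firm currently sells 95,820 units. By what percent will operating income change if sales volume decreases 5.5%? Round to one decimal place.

Total contribution margin = 95,820 × €174.71 = €16,740,712.20.
Operating income = contribution − fixed costs = €16,740,712.20 − €13,709,000 = €3,031,712.20.
Degree of operating leverage = €16,740,712.20 / €3,031,712.20 = 5.5219.
Operating income changes by 5.5219 × -5.5% = -30.4%.

-30.4%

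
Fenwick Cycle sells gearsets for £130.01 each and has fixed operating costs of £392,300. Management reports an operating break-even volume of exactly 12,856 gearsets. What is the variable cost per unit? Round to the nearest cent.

£99.50

Contribution per unit must be FC / Q = £392,300 / 12,856 = £30.5149.
Hence VC = price − CM = £130.01 − £30.5149 = £99.50.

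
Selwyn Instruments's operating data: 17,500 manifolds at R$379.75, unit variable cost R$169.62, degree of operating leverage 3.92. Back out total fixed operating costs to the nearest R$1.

R$2,739,195

Contribution at this volume is 17,500 × R$210.13 = R$3,677,275.00.
DOL = contribution / EBIT, so EBIT = R$3,677,275.00 / 3.92 = R$938,080.36.
Fixed costs = CM − EBIT = R$3,677,275.00 − R$938,080.36 = R$2,739,195.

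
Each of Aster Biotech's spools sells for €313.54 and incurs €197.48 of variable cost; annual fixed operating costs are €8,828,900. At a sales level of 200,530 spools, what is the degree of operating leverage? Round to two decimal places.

At 200,530 units, contribution = 200,530 × €116.06 = €23,273,511.80.
EBIT = €23,273,511.80 − €8,828,900 = €14,444,611.80.
Degree of operating leverage = €23,273,511.80 / €14,444,611.80 = 1.6112.

1.61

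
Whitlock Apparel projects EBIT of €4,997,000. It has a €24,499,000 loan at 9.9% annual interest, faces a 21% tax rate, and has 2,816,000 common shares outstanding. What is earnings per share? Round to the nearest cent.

€0.72

Interest = €2,425,401.00, so EBT = €4,997,000 − €2,425,401.00 = €2,571,599.00.
After tax at 21%: net income = €2,571,599.00 × 0.79 = €2,031,563.21.
Per share: €2,031,563.21 / 2,816,000 shares = €0.72.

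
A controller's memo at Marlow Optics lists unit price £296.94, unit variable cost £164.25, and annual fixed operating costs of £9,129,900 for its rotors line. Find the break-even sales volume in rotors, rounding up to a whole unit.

68,807 rotors

Contribution margin per unit = £296.94 − £164.25 = £132.69.
Break-even volume = fixed costs ÷ CM per unit = £9,129,900 ÷ £132.69 = 68,806.24, so 68,807 rotors.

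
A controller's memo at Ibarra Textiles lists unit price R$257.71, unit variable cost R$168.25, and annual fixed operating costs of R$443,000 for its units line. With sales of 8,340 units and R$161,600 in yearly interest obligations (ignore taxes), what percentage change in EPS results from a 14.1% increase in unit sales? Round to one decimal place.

Total contribution margin = 8,340 × R$89.46 = R$746,096.40.
EBIT = R$746,096.40 − R$443,000 = R$303,096.40.
After interest of R$161,600.00, pre-tax earnings = R$141,496.40.
Degree of combined leverage = contribution ÷ (EBIT − I) = R$746,096.40 ÷ R$141,496.40 = 5.2729.
%ΔEPS = DCL × %ΔSales = 5.2729 × +14.1% = +74.3%.

+74.3%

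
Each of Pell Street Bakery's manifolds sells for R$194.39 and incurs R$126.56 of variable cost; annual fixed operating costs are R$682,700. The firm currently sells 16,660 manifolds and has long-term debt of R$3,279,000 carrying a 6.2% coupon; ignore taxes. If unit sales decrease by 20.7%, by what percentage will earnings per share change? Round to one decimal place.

-95.8%

At 16,660 units, contribution = 16,660 × R$67.83 = R$1,130,047.80.
Operating income = contribution − fixed costs = R$1,130,047.80 − R$682,700 = R$447,347.80.
Interest = R$203,298.00, so EBIT − I = R$244,049.80.
Degree of combined leverage = contribution ÷ (EBIT − I) = R$1,130,047.80 ÷ R$244,049.80 = 4.6304.
%ΔEPS = DCL × %ΔSales = 4.6304 × -20.7% = -95.8%.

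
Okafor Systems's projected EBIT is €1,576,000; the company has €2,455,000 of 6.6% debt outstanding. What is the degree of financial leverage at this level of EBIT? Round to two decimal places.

Annual interest charges come to €162,030.00.
DFL = EBIT ÷ (EBIT − I) = €1,576,000 ÷ (€1,576,000 − €162,030.00) = €1,576,000 ÷ €1,413,970.00 = 1.1146.

1.11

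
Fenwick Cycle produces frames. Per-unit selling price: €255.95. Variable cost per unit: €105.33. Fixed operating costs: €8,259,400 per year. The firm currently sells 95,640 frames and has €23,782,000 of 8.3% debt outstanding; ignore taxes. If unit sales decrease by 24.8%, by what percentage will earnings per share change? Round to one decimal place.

Contribution at this volume is 95,640 × €150.62 = €14,405,296.80.
EBIT = €14,405,296.80 − €8,259,400 = €6,145,896.80.
After interest of €1,973,906.00, pre-tax earnings = €4,171,990.80.
DCL = total CM / (EBIT − I) = €14,405,296.80 / €4,171,990.80 = 3.4529.
EPS therefore changes by 3.4529 × (-24.8%) = -85.6%.

-85.6%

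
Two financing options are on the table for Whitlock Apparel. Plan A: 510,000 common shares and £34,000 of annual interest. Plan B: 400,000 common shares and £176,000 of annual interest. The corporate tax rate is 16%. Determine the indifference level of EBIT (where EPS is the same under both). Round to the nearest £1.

£692,364

At indifference, (EBIT − 34,000)(1 − t)/510,000 = (EBIT − 176,000)(1 − t)/400,000.
The (1 − t) factor cancels: (EBIT − 34,000) × 400,000 = (EBIT − 176,000) × 510,000.
Solving, EBIT = (176,000·510,000 − 34,000·400,000) / (510,000 − 400,000) = 76,160,000,000 / 110,000 = 692,363.64.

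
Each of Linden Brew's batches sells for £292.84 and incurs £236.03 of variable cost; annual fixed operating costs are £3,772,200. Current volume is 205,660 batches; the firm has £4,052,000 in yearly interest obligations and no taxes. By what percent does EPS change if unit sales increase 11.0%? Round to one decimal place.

Total contribution margin = 205,660 × £56.81 = £11,683,544.60.
EBIT = £11,683,544.60 − £3,772,200 = £7,911,344.60.
Interest = £4,052,000.00, so EBIT − I = £3,859,344.60.
Degree of combined leverage = contribution ÷ (EBIT − I) = £11,683,544.60 ÷ £3,859,344.60 = 3.0273.
%ΔEPS = DCL × %ΔSales = 3.0273 × +11.0% = +33.3%.

+33.3%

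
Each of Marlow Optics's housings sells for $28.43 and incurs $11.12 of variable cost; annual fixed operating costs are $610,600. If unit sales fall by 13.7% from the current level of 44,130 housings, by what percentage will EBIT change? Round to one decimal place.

At 44,130 units, contribution = 44,130 × $17.31 = $763,890.30.
EBIT = $763,890.30 − $610,600 = $153,290.30.
Degree of operating leverage = $763,890.30 / $153,290.30 = 4.9833.
So EBIT moves 4.9833 × (-13.7%) = -68.3%.

-68.3%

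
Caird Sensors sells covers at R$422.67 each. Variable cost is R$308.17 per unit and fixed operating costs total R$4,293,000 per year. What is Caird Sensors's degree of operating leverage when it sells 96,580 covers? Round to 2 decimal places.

Total contribution margin = 96,580 × R$114.50 = R$11,058,410.00.
Subtracting fixed costs: EBIT = R$11,058,410.00 − R$4,293,000 = R$6,765,410.00.
So DOL = total CM / EBIT = R$11,058,410.00 / R$6,765,410.00 = 1.6346.

1.63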